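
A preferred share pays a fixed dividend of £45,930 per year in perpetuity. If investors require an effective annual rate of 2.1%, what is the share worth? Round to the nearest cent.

£2,187,142.86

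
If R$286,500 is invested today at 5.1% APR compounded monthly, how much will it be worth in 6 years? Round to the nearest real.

With 12 periods per year: i = 0.00425, n = 72.
286,500 × (1+0.00425)^72 = 286,500 × 1.357102 = 388,809.7396

R$388,810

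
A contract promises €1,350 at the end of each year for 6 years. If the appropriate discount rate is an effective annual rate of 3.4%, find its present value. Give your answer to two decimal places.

€7,217.24

PV = PMT · [1 − (1+i)^(−n)] / i = 1350 · 5.346101 = 7,217.2358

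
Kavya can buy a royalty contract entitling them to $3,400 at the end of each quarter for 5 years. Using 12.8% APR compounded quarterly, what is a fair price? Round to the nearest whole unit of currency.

$49,661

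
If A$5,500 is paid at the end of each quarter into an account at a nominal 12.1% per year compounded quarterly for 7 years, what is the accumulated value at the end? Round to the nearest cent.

A$237,005.05

i = 0.121/4 = 0.03025 per quarter; n = 7·4 = 28.
FV = PMT · [(1+i)^n − 1] / i = 5500 · 43.091827 = 237,005.0465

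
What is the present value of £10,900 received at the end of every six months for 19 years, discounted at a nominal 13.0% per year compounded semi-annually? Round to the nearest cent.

£152,373.39

With 2 periods per year: i = 0.065, n = 38.
PV = 10900 × [1 − (1+0.065)^(−38)] / 0.065 = 10900 × 13.979210 = 152,373.3913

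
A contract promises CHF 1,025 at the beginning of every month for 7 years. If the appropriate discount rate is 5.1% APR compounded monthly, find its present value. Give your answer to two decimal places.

With 12 periods per year: i = 0.00425, n = 84.
Annuity factor a(84|0.00425) × (1+i) = 70.816859; PV = 1025 × 70.816859 = 72,587.2809
(Beginning-of-period payments → annuity-due factor ×(1+i).)

CHF 72,587.28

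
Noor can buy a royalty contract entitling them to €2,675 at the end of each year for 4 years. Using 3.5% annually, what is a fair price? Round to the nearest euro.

€9,825

PV = PMT · [1 − (1+i)^(−n)] / i = 2675 · 3.673079 = 9,825.4869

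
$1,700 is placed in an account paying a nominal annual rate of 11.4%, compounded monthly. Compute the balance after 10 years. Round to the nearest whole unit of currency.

$5,287

i = 0.114/12 = 0.0095 per month; n = 10·12 = 120.
FV = PV·(1+i)^n = 1,700 × 3.109989 = 5,286.9806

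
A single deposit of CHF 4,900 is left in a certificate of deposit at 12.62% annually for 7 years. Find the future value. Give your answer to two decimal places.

FV = PV·(1+i)^n = 4,900 × 2.297781 = 11,259.1276

CHF 11,259.13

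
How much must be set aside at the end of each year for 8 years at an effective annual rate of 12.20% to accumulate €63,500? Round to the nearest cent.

€5,125.18

FV-annuity factor = 12.389803; PMT = 63500 / 12.389803 = 5,125.1825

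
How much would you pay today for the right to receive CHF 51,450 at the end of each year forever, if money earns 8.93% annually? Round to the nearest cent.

CHF 576,147.82

PV = PMT / i = 51450 / 0.0893 = 576,147.8163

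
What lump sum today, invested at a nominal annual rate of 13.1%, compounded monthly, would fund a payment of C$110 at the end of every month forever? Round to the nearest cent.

C$10,076.34

Periodic rate i = 0.131/12 = 0.0109167.
PV = PMT / i = 110 / 0.0109167 = 10,076.3359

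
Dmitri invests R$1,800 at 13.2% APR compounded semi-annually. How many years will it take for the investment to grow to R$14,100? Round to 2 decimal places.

Periodic rate i = 0.132/2 = 0.066.
n = ln(14100/1800) / ln(1+0.066) = ln(7.83333) / 0.063913 = 32.2059 half-years
= 32.2059/2 years

16.10 years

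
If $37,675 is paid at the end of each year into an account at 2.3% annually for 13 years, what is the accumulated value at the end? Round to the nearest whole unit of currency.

$563,406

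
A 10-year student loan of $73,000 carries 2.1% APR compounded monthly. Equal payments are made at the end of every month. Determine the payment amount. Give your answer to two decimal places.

$674.97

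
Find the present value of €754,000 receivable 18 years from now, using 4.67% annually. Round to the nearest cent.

€331,567.01

Discount factor = (1+0.0467)^(−18) = 0.439744; PV = 754,000 × 0.439744 = 331,567.0084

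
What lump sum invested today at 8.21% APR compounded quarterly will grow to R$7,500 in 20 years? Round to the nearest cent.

R$1,476.28

i = 0.0821/4 = 0.020525 per quarter; n = 20·4 = 80.
Discount factor = (1+0.020525)^(−80) = 0.196838; PV = 7,500 × 0.196838 = 1,476.2823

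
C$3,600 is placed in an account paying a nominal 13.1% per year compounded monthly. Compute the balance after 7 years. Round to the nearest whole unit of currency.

C$8,962

i = 0.131/12 = 0.0109167 per month; n = 7·12 = 84.
FV = PV·(1+i)^n = 3,600 × 2.489373 = 8,961.7425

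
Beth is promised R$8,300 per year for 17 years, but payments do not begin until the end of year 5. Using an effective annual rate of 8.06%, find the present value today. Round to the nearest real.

Value one period before first payment (t=4): 8300 × [1 − (1+0.0806)^(−17)] / 0.0806 = 8300 × 9.085247 = 75,407.5462
Discount back 4 years: 75,407.5462 × (1+0.0806)^(−4) = 75,407.5462 × 0.733399 = 55,303.7978

R$55,304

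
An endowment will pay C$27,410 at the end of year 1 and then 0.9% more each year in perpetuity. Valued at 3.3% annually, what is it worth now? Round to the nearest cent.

C$1,142,083.33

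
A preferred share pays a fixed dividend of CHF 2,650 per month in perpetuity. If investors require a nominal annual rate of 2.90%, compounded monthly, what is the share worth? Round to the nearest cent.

Periodic rate i = 0.029/12 = 0.00241667.
PV = C/r = 2650/0.00241667 = 1,096,551.7241

CHF 1,096,551.72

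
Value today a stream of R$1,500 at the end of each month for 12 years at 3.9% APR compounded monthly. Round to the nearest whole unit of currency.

R$172,279

With 12 periods per year: i = 0.00325, n = 144.
PV = PMT · [1 − (1+i)^(−n)] / i = 1500 · 114.852634 = 172,278.9506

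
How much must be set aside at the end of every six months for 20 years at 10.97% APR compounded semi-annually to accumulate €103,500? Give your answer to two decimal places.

€760.48

i = 0.1097/2 = 0.05485 per half-year; n = 20·2 = 40.
FV-annuity factor = 136.098922; PMT = 103500 / 136.098922 = 760.4763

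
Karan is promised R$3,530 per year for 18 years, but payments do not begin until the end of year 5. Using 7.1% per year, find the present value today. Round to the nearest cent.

R$26,794.59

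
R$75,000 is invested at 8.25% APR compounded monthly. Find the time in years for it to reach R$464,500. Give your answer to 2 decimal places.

22.18 years

Periodic rate i = 0.0825/12 = 0.006875.
n = ln(464500/75000) / ln(1+0.006875) = ln(6.19333) / 0.006851 = 266.1432 months
= 266.1432/12 years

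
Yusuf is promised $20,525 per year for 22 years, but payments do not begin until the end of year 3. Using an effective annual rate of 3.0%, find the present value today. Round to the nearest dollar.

PV at t=2 (ordinary 22-year annuity): 20525 × a(22|0.03) = 20525 × 15.936917 = 327,105.2140
PV₀ = 327,105.2140 / (1+0.03)^2 = 327,105.2140 / 1.060900 = 308,328.0366

$308,328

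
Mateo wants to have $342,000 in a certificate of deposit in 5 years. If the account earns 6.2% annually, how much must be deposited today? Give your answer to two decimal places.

$253,164.92

PV = FV·(1+i)^(−n) = 342,000 × 0.740248 = 253,164.9172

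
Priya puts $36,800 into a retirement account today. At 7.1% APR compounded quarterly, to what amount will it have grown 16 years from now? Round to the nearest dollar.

Periodic rate i = 0.071/4 = 0.01775; n = 16 × 4 = 64 periods.
FV = PV·(1+i)^n = 36,800 × 3.083409 = 113,469.4438

$113,469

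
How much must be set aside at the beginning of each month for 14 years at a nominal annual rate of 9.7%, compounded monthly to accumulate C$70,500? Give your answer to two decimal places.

C$197.16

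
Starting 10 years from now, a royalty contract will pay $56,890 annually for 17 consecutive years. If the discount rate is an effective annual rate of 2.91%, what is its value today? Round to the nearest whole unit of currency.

$582,811

PV at t=9 (ordinary 17-year annuity): 56890 × a(17|0.0291) = 56890 × 13.262039 = 754,477.4249
PV₀ = 754,477.4249 / (1+0.0291)^9 = 754,477.4249 / 1.294548 = 582,811.4102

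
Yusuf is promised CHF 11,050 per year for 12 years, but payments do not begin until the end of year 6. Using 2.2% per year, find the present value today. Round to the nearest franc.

Value one period before first payment (t=5): 11050 × [1 − (1+0.022)^(−12)] / 0.022 = 11050 × 10.446604 = 115,434.9781
Discount back 5 years: 115,434.9781 × (1+0.022)^(−5) = 115,434.9781 × 0.896903 = 103,533.9888

CHF 103,534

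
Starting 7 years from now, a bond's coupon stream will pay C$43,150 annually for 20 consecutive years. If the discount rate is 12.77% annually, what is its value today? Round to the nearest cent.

PV at t=6 (ordinary 20-year annuity): 43150 × a(20|0.1277) = 43150 × 7.123010 = 307,357.8669
Discount back 6 years: 307,357.8669 × (1+0.1277)^(−6) = 307,357.8669 × 0.486226 = 149,445.5029

C$149,445.50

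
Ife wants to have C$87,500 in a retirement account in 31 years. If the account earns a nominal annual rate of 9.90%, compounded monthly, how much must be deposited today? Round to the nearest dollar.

i = 0.099/12 = 0.00825 per month; n = 31·12 = 372.
PV = FV·(1+i)^(−n) = 87,500 × 0.047056 = 4,117.4301

C$4,117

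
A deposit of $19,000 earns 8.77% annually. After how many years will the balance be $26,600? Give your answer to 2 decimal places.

4.00 years

(1+i)^n = 26600/19000 = 1.40000, so n = ln 1.40000 / ln 1.0877 = 4.0025 years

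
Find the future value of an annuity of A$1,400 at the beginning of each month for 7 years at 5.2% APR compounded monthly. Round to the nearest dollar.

A$142,102

With 12 periods per year: i = 0.00433333, n = 84.
FV = 1400 × [(1+0.00433333)^84 − 1] / 0.00433333 × (1+i) = 1400 × 101.501707 = 142,102.3898
(Beginning-of-period payments → annuity-due factor ×(1+i).)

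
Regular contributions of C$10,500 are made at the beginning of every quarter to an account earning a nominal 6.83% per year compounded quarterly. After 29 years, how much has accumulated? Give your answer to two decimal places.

i = 0.0683/4 = 0.017075 per quarter; n = 29·4 = 116.
FV = PMT · [(1+i)^n − 1] / i × (1+i) = 10500 · 364.993671 = 3,832,433.5474
(annuity-due: payments at period start, so ×(1+i).)

C$3,832,433.55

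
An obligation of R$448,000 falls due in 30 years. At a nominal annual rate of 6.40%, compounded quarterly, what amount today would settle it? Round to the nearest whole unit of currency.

R$66,686

i = 0.064/4 = 0.016 per quarter; n = 30·4 = 120.
PV = 448,000 / (1 + 0.016)^120 = 448,000 / 6.718077 = 66,685.7531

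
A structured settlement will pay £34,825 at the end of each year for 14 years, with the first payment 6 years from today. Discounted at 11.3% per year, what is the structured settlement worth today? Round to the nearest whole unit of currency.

PV at t=5 (ordinary 14-year annuity): 34825 × a(14|0.113) = 34825 × 6.872637 = 239,339.5762
PV₀ = 239,339.5762 / (1+0.113)^5 = 239,339.5762 / 1.707953 = 140,132.4439

£140,132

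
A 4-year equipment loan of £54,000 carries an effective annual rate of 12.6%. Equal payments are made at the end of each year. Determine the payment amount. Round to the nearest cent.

PMT = 54000 / ( [1 − (1+0.126)^(−4)] / 0.126 ) = 54000 / 2.999363 = 18,003.8239

£18,003.82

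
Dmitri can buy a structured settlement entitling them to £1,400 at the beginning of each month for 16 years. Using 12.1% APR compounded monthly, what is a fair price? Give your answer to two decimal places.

Periodic rate i = 0.121/12 = 0.0100833; n = 16 × 12 = 192 periods.
PV = 1400 × [1 − (1+0.0100833)^(−192)] / 0.0100833 × (1+i) = 1400 × 85.579710 = 119,811.5943
(annuity-due: payments at period start, so ×(1+i).)

£119,811.59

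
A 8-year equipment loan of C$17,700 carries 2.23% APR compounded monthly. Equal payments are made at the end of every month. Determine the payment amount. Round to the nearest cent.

With 12 periods per year: i = 0.00185833, n = 96.
Annuity-PV factor = 87.849561; PMT = 17700 / 87.849561 = 201.4808

C$201.48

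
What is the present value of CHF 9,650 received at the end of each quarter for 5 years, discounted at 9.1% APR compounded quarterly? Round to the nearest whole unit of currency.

Periodic rate i = 0.091/4 = 0.02275; n = 5 × 4 = 20 periods.
PV = PMT · [1 − (1+i)^(−n)] / i = 9650 · 15.925674 = 153,682.7505

CHF 153,683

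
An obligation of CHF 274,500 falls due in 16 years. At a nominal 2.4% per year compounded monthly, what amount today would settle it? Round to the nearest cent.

CHF 187,042.29

Periodic rate i = 0.024/12 = 0.002; n = 16 × 12 = 192 periods.
PV = FV·(1+i)^(−n) = 274,500 × 0.681393 = 187,042.2916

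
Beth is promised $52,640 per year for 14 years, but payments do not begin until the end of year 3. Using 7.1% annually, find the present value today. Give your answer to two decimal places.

PV at t=2 (ordinary 14-year annuity): 52640 × a(14|0.071) = 52640 × 8.693262 = 457,613.3196
Discount back 2 years: 457,613.3196 × (1+0.071)^(−2) = 457,613.3196 × 0.871808 = 398,951.1444

$398,951.14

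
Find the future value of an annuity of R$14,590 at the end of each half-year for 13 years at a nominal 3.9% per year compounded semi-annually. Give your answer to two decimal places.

R$487,994.66

With 2 periods per year: i = 0.0195, n = 26.
Accumulation factor s(26|0.0195) = 33.447201; FV = 14590 × 33.447201 = 487,994.6562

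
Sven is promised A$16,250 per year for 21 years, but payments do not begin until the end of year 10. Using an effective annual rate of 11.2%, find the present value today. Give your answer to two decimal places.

PV at t=9 (ordinary 21-year annuity): 16250 × a(21|0.112) = 16250 × 7.967885 = 129,478.1388
Discount back 9 years: 129,478.1388 × (1+0.112)^(−9) = 129,478.1388 × 0.384642 = 49,802.7544

A$49,802.75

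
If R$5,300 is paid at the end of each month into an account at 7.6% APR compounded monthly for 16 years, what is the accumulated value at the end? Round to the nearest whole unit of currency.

R$1,975,579

i = 0.076/12 = 0.00633333 per month; n = 16·12 = 192.
FV = 5300 × [(1+0.00633333)^192 − 1] / 0.00633333 = 5300 × 372.750717 = 1,975,578.8010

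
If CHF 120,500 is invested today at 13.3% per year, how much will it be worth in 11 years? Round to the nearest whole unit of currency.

CHF 475,900

FV = 120,500 × (1 + 0.133)^11 = 475,900.3842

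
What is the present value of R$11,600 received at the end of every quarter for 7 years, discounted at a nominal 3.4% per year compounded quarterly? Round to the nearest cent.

i = 0.034/4 = 0.0085 per quarter; n = 7·4 = 28.
Annuity factor a(28|0.0085) = 24.824016; PV = 11600 × 24.824016 = 287,958.5806

R$287,958.58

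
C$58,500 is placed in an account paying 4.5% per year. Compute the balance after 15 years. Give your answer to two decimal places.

58,500 × (1+0.045)^15 = 58,500 × 1.935282 = 113,214.0229

C$113,214.02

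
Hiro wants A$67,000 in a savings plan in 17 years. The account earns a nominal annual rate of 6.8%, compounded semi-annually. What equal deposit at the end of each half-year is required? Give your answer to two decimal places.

A$1,076.19

Periodic rate i = 0.068/2 = 0.034; n = 17 × 2 = 34 periods.
PMT = 67000 / ( [(1+0.034)^34 − 1] / 0.034 ) = 67000 / 62.256582 = 1,076.1914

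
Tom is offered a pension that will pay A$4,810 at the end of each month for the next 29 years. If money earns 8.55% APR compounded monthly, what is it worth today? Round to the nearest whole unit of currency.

A$618,026

With 12 periods per year: i = 0.007125, n = 348.
PV = 4810 × [1 − (1+0.007125)^(−348)] / 0.007125 = 4810 × 128.487726 = 618,025.9632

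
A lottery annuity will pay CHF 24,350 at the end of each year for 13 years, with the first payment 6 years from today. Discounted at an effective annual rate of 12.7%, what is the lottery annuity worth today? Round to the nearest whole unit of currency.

PV at t=5 (ordinary 13-year annuity): 24350 × a(13|0.127) = 24350 × 6.209893 = 151,210.8933
Discount back 5 years: 151,210.8933 × (1+0.127)^(−5) = 151,210.8933 × 0.550022 = 83,169.3867

CHF 83,169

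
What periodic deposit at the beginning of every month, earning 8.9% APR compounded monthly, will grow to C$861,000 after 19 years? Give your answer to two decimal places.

C$1,443.52

With 12 periods per year: i = 0.00741667, n = 228.
PMT = 861000 / ( [(1+0.00741667)^228 − 1] / 0.00741667 × (1+i) ) = 861000 / 596.457287 = 1,443.5233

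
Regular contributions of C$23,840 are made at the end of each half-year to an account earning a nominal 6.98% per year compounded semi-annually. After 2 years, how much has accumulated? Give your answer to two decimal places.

Periodic rate i = 0.0698/2 = 0.0349; n = 2 × 2 = 4 periods.
FV = 23840 × [(1+0.0349)^4 − 1] / 0.0349 = 23840 × 4.214315 = 100,469.2588

C$100,469.26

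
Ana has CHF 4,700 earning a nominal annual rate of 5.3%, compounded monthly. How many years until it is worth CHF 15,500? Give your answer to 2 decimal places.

Periodic rate i = 0.053/12 = 0.00441667.
n = ln(15500/4700) / ln(1+0.00441667) = ln(3.29787) / 0.004407 = 270.7722 months
= 270.7722/12 years

22.56 years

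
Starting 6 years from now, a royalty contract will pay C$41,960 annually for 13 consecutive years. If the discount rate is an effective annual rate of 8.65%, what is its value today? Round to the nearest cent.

C$211,419.63

PV at t=5 (ordinary 13-year annuity): 41960 × a(13|0.0865) = 41960 × 7.628840 = 320,106.1072
PV₀ = 320,106.1072 / (1+0.0865)^5 = 320,106.1072 / 1.514079 = 211,419.6291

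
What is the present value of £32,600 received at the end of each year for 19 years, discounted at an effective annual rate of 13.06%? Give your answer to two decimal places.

£225,384.34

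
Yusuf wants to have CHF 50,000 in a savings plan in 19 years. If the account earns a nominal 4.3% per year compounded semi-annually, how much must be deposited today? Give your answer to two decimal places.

i = 0.043/2 = 0.0215 per half-year; n = 19·2 = 38.
Discount factor = (1+0.0215)^(−38) = 0.445597; PV = 50,000 × 0.445597 = 22,279.8318

CHF 22,279.83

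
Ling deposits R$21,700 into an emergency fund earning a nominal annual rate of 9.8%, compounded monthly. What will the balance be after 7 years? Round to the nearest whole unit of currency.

Periodic rate i = 0.098/12 = 0.00816667; n = 7 × 12 = 84 periods.
21,700 × (1+0.00816667)^84 = 21,700 × 1.980232 = 42,971.0336

R$42,971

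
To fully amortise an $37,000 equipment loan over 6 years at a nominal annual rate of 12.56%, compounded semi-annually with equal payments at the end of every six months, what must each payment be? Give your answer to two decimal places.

Periodic rate i = 0.1256/2 = 0.0628; n = 6 × 2 = 12 periods.
PMT = 37000 / ( [1 − (1+0.0628)^(−12)] / 0.0628 ) = 37000 / 8.256631 = 4,481.2464

$4,481.25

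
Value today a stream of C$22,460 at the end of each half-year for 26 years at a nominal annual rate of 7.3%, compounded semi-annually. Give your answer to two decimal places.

Periodic rate i = 0.073/2 = 0.0365; n = 26 × 2 = 52 periods.
Annuity factor a(52|0.0365) = 23.150055; PV = 22460 × 23.150055 = 519,950.2464

C$519,950.25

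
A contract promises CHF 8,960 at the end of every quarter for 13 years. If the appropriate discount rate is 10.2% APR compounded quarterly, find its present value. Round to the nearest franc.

Periodic rate i = 0.102/4 = 0.0255; n = 13 × 4 = 52 periods.
PV = 8960 × [1 − (1+0.0255)^(−52)] / 0.0255 = 8960 × 28.627898 = 256,505.9646

CHF 256,506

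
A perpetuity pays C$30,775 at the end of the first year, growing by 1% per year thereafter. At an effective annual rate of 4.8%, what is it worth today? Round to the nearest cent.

PV = PMT / (i − g) = 30775 / (0.048 − 0.01) = 30775 / 0.038000 = 809,868.4211

C$809,868.42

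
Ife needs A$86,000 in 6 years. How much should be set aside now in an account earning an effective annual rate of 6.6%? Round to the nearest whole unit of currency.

A$58,608

PV = 86,000 / (1 + 0.066)^6 = 86,000 / 1.467382 = 58,607.7735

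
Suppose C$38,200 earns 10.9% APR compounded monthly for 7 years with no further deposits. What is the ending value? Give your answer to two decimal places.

C$81,645.86

With 12 periods per year: i = 0.00908333, n = 84.
38,200 × (1+0.00908333)^84 = 38,200 × 2.137326 = 81,645.8561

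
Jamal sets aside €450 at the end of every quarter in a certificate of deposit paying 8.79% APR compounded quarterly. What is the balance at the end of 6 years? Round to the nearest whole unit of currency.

€14,025

With 4 periods per year: i = 0.021975, n = 24.
FV = PMT · [(1+i)^n − 1] / i = 450 · 31.165893 = 14,024.6521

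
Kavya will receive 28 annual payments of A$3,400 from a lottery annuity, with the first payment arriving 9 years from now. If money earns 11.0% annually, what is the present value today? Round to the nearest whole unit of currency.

A$12,690

PV at t=8 (ordinary 28-year annuity): 3400 × a(28|0.11) = 3400 × 8.601622 = 29,245.5142
PV₀ = 29,245.5142 / (1+0.11)^8 = 29,245.5142 / 2.304538 = 12,690.4035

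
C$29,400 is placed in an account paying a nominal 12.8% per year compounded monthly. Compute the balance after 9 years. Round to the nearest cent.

C$92,470.90

Periodic rate i = 0.128/12 = 0.0106667; n = 9 × 12 = 108 periods.
FV = 29,400 × (1 + 0.0106667)^108 = 92,470.9017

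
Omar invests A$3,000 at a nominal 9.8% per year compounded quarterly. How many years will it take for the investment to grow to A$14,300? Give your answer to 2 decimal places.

Periodic rate i = 0.098/4 = 0.0245.
(1+i)^n = 14300/3000 = 4.76667, so n = ln 4.76667 / ln 1.0245 = 64.5184 quarters
= 64.5184/4 years

16.13 years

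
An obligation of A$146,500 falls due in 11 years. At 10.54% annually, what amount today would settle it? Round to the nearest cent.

PV = FV·(1+i)^(−n) = 146,500 × 0.332113 = 48,654.5614

A$48,654.56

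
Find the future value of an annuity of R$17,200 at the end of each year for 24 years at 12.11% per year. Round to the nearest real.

FV = 17200 × [(1+0.1211)^24 − 1] / 0.1211 = 17200 × 120.070034 = 2,065,204.5933

R$2,065,205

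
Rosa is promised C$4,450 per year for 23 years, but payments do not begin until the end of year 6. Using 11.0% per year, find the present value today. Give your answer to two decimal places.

PV at t=5 (ordinary 23-year annuity): 4450 × a(23|0.11) = 4450 × 8.266432 = 36,785.6206
Discount back 5 years: 36,785.6206 × (1+0.11)^(−5) = 36,785.6206 × 0.593451 = 21,830.4754

C$21,830.48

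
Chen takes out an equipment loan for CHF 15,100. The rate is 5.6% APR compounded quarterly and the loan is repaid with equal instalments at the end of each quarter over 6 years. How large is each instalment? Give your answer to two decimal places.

With 4 periods per year: i = 0.014, n = 24.
PMT = 15100 / ( [1 − (1+0.014)^(−24)] / 0.014 ) = 15100 / 20.264977 = 745.1279

CHF 745.13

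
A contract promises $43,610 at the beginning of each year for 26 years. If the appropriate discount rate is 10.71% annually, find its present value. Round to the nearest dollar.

$418,801

PV = 43610 × [1 − (1+0.1071)^(−26)] / 0.1071 × (1+i) = 43610 × 9.603333 = 418,801.3574
(Beginning-of-period payments → annuity-due factor ×(1+i).)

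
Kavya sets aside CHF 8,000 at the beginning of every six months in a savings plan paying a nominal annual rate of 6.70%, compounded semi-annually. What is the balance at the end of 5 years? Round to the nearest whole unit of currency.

i = 0.067/2 = 0.0335 per half-year; n = 5·2 = 10.
Accumulation factor s(10|0.0335) × (1+i) = 12.040680; FV = 8000 × 12.040680 = 96,325.4364
(Beginning-of-period payments → annuity-due factor ×(1+i).)

CHF 96,325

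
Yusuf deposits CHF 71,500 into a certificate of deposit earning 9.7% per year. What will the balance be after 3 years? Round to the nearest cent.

71,500 × (1+0.097)^3 = 71,500 × 1.320140 = 94,389.9866

CHF 94,389.99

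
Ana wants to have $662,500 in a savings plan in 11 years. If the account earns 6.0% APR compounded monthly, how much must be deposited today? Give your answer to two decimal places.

$342,977.58

With 12 periods per year: i = 0.005, n = 132.
PV = 662,500 / (1 + 0.005)^132 = 662,500 / 1.931613 = 342,977.5792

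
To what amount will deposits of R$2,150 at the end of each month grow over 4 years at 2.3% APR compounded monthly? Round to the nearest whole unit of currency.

i = 0.023/12 = 0.00191667 per month; n = 4·12 = 48.
FV = 2150 × [(1+0.00191667)^48 − 1] / 0.00191667 = 2150 × 50.226932 = 107,987.9044

R$107,988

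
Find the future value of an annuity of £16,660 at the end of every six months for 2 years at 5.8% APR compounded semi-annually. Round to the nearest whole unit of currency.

With 2 periods per year: i = 0.029, n = 4.
Accumulation factor s(4|0.029) = 4.177388; FV = 16660 × 4.177388 = 69,595.2906

£69,595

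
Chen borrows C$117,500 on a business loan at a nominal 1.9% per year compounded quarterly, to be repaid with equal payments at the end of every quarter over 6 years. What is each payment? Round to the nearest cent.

Periodic rate i = 0.019/4 = 0.00475; n = 6 × 4 = 24 periods.
PMT = 117500 / ( [1 − (1+0.00475)^(−24)] / 0.00475 ) = 117500 / 22.631831 = 5,191.8027

C$5,191.80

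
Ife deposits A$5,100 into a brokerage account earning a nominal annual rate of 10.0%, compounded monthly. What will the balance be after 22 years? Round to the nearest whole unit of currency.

A$45,610

i = 0.1/12 = 0.00833333 per month; n = 22·12 = 264.
5,100 × (1+0.00833333)^264 = 5,100 × 8.943115 = 45,609.8856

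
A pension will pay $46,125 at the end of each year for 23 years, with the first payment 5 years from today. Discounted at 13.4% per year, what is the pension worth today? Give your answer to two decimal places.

$196,609.46

PV at t=4 (ordinary 23-year annuity): 46125 × a(23|0.134) = 46125 × 7.048882 = 325,129.6969
Discount back 4 years: 325,129.6969 × (1+0.134)^(−4) = 325,129.6969 × 0.604711 = 196,609.4648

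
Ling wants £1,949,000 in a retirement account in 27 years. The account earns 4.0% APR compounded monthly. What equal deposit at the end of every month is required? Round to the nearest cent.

£3,349.84

With 12 periods per year: i = 0.00333333, n = 324.
FV-annuity factor = 581.818687; PMT = 1.949e+06 / 581.818687 = 3,349.8408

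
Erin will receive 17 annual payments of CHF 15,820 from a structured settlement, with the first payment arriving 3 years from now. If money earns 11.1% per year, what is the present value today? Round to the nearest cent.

PV at t=2 (ordinary 17-year annuity): 15820 × a(17|0.111) = 15820 × 7.504004 = 118,713.3392
PV₀ = 118,713.3392 / (1+0.111)^2 = 118,713.3392 / 1.234321 = 96,177.0392

CHF 96,177.04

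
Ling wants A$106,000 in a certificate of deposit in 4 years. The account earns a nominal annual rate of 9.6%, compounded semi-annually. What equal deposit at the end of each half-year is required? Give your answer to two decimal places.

Periodic rate i = 0.096/2 = 0.048; n = 4 × 2 = 8 periods.
PMT = 106000 / ( [(1+0.048)^8 − 1] / 0.048 ) = 106000 / 9.481070 = 11,180.1728

A$11,180.17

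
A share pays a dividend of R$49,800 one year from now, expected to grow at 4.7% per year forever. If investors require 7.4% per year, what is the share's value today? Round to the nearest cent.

R$1,844,444.44

PV = PMT / (i − g) = 49800 / (0.074 − 0.047) = 49800 / 0.027000 = 1,844,444.4444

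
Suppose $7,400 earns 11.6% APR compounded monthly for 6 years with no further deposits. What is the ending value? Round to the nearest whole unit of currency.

Periodic rate i = 0.116/12 = 0.00966667; n = 6 × 12 = 72 periods.
FV = 7,400 × (1 + 0.00966667)^72 = 14,792.7548

$14,793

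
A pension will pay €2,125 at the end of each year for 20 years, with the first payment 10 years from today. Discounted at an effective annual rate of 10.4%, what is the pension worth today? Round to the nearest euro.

€7,228

Value one period before first payment (t=9): 2125 × [1 − (1+0.104)^(−20)] / 0.104 = 2125 × 8.286200 = 17,608.1757
PV₀ = 17,608.1757 / (1+0.104)^9 = 17,608.1757 / 2.436249 = 7,227.5766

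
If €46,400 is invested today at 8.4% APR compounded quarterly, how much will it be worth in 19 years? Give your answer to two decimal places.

€225,151.26

i = 0.084/4 = 0.021 per quarter; n = 19·4 = 76.
FV = 46,400 × (1 + 0.021)^76 = 225,151.2587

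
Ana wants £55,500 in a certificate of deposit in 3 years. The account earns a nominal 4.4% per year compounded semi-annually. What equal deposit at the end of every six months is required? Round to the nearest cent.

With 2 periods per year: i = 0.022, n = 6.
PMT = 55500 / ( [(1+0.022)^6 − 1] / 0.022 ) = 55500 / 6.339841 = 8,754.1626

£8,754.16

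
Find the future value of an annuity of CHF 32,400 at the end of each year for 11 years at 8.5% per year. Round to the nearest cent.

FV = 32400 × [(1+0.085)^11 − 1] / 0.085 = 32400 × 17.096083 = 553,913.0814

CHF 553,913.08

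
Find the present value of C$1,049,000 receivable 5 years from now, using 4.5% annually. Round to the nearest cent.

C$841,771.15

PV = FV·(1+i)^(−n) = 1,049,000 × 0.802451 = 841,771.1478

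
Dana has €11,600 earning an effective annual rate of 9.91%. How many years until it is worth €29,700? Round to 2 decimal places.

n = ln(29700/11600) / ln(1+0.0991) = ln(2.56034) / 0.094492 = 9.9495 years

9.95 years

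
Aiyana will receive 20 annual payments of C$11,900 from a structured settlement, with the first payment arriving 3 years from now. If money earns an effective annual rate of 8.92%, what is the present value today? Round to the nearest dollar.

PV at t=2 (ordinary 20-year annuity): 11900 × a(20|0.0892) = 11900 × 9.180826 = 109,251.8252
Discount back 2 years: 109,251.8252 × (1+0.0892)^(−2) = 109,251.8252 × 0.842917 = 92,090.2042

C$92,090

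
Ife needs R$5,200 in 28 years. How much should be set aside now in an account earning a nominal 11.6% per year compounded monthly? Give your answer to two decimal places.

R$205.21

With 12 periods per year: i = 0.00966667, n = 336.
PV = FV·(1+i)^(−n) = 5,200 × 0.039463 = 205.2055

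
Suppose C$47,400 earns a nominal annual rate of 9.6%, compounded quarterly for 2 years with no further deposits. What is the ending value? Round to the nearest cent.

C$57,303.08

With 4 periods per year: i = 0.024, n = 8.
47,400 × (1+0.024)^8 = 47,400 × 1.208926 = 57,303.0838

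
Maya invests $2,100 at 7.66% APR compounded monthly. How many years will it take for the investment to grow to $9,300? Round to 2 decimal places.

Periodic rate i = 0.0766/12 = 0.00638333.
(1+i)^n = 9300/2100 = 4.42857, so n = ln 4.42857 / ln 1.00638 = 233.8624 months
= 233.8624/12 years

19.49 years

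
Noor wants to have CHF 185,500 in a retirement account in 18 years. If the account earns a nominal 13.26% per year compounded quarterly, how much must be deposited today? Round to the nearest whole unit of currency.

CHF 17,725

Periodic rate i = 0.1326/4 = 0.03315; n = 18 × 4 = 72 periods.
PV = 185,500 / (1 + 0.03315)^72 = 185,500 / 10.465581 = 17,724.7677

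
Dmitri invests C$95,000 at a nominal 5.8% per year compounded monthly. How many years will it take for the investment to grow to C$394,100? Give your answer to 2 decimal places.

24.59 years

Periodic rate i = 0.058/12 = 0.00483333.
(1+i)^n = 394100/95000 = 4.14842, so n = ln 4.14842 / ln 1.00483 = 295.0683 months
= 295.0683/12 years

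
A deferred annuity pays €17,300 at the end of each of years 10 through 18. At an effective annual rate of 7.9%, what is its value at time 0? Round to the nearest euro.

€54,743

Value one period before first payment (t=9): 17300 × [1 − (1+0.079)^(−9)] / 0.079 = 17300 × 6.272948 = 108,522.0079
Discount back 9 years: 108,522.0079 × (1+0.079)^(−9) = 108,522.0079 × 0.504437 = 54,742.5241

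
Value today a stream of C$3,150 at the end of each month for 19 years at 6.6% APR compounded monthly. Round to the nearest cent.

C$408,730.70

i = 0.066/12 = 0.0055 per month; n = 19·12 = 228.
Annuity factor a(228|0.0055) = 129.755777; PV = 3150 × 129.755777 = 408,730.6971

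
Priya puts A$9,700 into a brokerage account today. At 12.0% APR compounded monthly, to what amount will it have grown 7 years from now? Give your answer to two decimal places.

i = 0.12/12 = 0.01 per month; n = 7·12 = 84.
FV = PV·(1+i)^n = 9,700 × 2.306723 = 22,375.2106

A$22,375.21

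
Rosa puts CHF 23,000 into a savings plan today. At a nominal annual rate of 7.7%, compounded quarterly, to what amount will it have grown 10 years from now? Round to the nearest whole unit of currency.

CHF 49,312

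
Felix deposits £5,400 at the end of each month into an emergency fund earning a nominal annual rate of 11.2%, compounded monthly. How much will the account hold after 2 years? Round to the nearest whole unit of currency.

£144,511

i = 0.112/12 = 0.00933333 per month; n = 2·12 = 24.
Accumulation factor s(24|0.00933333) = 26.761285; FV = 5400 × 26.761285 = 144,510.9364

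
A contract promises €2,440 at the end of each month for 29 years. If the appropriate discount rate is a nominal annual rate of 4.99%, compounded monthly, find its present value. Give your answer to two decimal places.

€448,319.37

With 12 periods per year: i = 0.00415833, n = 348.
PV = PMT · [1 − (1+i)^(−n)] / i = 2440 · 183.737447 = 448,319.3710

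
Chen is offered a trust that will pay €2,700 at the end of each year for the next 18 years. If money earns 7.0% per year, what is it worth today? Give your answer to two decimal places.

Annuity factor a(18|0.07) = 10.059087; PV = 2700 × 10.059087 = 27,159.5347

€27,159.53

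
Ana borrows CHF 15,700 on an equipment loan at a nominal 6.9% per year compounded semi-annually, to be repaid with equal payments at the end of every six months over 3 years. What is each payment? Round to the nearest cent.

CHF 2,941.55

Periodic rate i = 0.069/2 = 0.0345; n = 3 × 2 = 6 periods.
PMT = 15700 / ( [1 − (1+0.0345)^(−6)] / 0.0345 ) = 15700 / 5.337316 = 2,941.5536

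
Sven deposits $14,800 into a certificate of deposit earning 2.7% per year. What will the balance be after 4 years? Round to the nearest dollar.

FV = 14,800 × (1 + 0.027)^4 = 16,464.3083

$16,464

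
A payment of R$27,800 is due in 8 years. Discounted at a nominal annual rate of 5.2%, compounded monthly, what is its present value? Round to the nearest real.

With 12 periods per year: i = 0.00433333, n = 96.
PV = FV·(1+i)^(−n) = 27,800 × 0.660273 = 18,355.6010

R$18,356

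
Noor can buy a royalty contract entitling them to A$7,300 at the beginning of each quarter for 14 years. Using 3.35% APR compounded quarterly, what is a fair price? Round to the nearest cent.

A$327,976.56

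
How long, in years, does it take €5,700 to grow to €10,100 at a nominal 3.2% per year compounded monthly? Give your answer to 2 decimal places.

17.90 years

Periodic rate i = 0.032/12 = 0.00266667.
n = ln(10100/5700) / ln(1+0.00266667) = ln(1.77193) / 0.002663 = 214.8119 months
= 214.8119/12 years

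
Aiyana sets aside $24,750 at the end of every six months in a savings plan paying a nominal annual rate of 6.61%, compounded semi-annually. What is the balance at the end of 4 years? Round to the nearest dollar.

With 2 periods per year: i = 0.03305, n = 8.
FV = 24750 × [(1+0.03305)^8 − 1] / 0.03305 = 24750 × 8.989164 = 222,481.8068

$222,482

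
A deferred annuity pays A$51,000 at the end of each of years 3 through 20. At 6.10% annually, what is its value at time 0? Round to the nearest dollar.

PV at t=2 (ordinary 18-year annuity): 51000 × a(18|0.061) = 51000 × 10.746762 = 548,084.8420
Discount back 2 years: 548,084.8420 × (1+0.061)^(−2) = 548,084.8420 × 0.888320 = 486,874.4938

A$486,874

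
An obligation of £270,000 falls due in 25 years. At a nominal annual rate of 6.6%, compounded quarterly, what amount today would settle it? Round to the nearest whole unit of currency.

i = 0.066/4 = 0.0165 per quarter; n = 25·4 = 100.
Discount factor = (1+0.0165)^(−100) = 0.194653; PV = 270,000 × 0.194653 = 52,556.3827

£52,556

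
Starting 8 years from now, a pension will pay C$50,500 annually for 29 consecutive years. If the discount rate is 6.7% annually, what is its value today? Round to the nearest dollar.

C$405,707

PV at t=7 (ordinary 29-year annuity): 50500 × a(29|0.067) = 50500 × 12.649453 = 638,797.3722
PV₀ = 638,797.3722 / (1+0.067)^7 = 638,797.3722 / 1.574530 = 405,706.7048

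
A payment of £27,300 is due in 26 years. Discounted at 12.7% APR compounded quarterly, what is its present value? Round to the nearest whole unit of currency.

£1,058

Periodic rate i = 0.127/4 = 0.03175; n = 26 × 4 = 104 periods.
Discount factor = (1+0.03175)^(−104) = 0.038748; PV = 27,300 × 0.038748 = 1,057.8327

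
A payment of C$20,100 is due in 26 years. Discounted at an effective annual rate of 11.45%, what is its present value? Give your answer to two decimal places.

Discount factor = (1+0.1145)^(−26) = 0.059692; PV = 20,100 × 0.059692 = 1,199.8147

C$1,199.81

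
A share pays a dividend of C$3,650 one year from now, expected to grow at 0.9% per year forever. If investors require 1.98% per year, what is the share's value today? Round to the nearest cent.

PV = D₁/(r − g) = 3650/(0.0198 − 0.009) = 337,962.9630

C$337,962.96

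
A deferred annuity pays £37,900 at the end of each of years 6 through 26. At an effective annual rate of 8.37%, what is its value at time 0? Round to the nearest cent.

£246,936.62

Value one period before first payment (t=5): 37900 × [1 − (1+0.0837)^(−21)] / 0.0837 = 37900 × 9.738491 = 369,088.8046
PV₀ = 369,088.8046 / (1+0.0837)^5 = 369,088.8046 / 1.494670 = 246,936.6234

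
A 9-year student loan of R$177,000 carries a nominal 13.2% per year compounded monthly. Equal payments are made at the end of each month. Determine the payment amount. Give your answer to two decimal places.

R$2,808.77

With 12 periods per year: i = 0.011, n = 108.
Annuity-PV factor = 63.016908; PMT = 177000 / 63.016908 = 2,808.7700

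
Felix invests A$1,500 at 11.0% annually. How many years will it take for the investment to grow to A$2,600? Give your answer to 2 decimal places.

5.27 years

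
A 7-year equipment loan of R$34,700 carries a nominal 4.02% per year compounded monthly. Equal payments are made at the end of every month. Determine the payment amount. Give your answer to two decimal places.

R$474.63

Periodic rate i = 0.0402/12 = 0.00335; n = 7 × 12 = 84 periods.
PMT = 34700 / ( [1 − (1+0.00335)^(−84)] / 0.00335 ) = 34700 / 73.110026 = 474.6271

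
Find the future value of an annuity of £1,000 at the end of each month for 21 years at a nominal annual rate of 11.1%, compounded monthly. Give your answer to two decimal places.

Periodic rate i = 0.111/12 = 0.00925; n = 21 × 12 = 252 periods.
FV = 1000 × [(1+0.00925)^252 − 1] / 0.00925 = 1000 × 992.278520 = 992,278.5195

£992,278.52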